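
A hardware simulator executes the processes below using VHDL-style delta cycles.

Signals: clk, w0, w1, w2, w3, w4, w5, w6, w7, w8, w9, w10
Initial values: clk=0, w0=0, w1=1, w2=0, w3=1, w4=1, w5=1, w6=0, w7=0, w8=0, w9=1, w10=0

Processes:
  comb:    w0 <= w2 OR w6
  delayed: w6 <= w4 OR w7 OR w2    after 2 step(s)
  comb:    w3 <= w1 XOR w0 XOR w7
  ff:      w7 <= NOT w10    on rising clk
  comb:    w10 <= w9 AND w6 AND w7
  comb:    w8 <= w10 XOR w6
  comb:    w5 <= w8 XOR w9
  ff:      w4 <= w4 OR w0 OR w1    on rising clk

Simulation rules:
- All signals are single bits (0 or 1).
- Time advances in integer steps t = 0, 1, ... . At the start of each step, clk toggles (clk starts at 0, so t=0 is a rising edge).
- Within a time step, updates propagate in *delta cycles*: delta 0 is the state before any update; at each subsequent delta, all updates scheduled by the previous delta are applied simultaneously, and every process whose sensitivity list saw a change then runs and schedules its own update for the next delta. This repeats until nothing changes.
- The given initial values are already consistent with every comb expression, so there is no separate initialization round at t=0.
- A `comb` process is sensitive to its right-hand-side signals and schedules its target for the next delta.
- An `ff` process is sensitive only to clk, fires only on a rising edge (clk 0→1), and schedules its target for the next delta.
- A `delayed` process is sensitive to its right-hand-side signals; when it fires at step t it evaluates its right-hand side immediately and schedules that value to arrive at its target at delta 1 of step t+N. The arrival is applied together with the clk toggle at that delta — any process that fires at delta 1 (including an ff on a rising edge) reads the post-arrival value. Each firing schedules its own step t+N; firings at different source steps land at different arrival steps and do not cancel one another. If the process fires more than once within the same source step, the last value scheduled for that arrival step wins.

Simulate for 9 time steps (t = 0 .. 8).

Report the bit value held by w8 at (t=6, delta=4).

0

t=0 Δ0: w9=1 w5=1 clk=0 w4=1 w10=0 w6=0 w3=1 w8=0 w0=0 w1=1 w2=0 w7=0
  Δ1: clk:0→1
  Δ2: w7:0→1
  Δ3: w3:1→0
  (3Δ to stable)
t=1 Δ0: w9=1 w5=1 clk=1 w4=1 w10=0 w6=0 w3=0 w8=0 w0=0 w1=1 w2=0 w7=1
  Δ1: clk:1→0
  (1Δ to stable)
t=2 Δ0: w9=1 w5=1 clk=0 w4=1 w10=0 w6=0 w3=0 w8=0 w0=0 w1=1 w2=0 w7=1
  Δ1: clk:0→1, w6:0→1
  Δ2: w10:0→1, w8:0→1, w0:0→1
  Δ3: w5:1→0, w3:0→1, w8:1→0
  Δ4: w5:0→1
  (4Δ to stable)
t=3 Δ0: w9=1 w5=1 clk=1 w4=1 w10=1 w6=1 w3=1 w8=0 w0=1 w1=1 w2=0 w7=1
  Δ1: clk:1→0
  (1Δ to stable)
t=4 Δ0: w9=1 w5=1 clk=0 w4=1 w10=1 w6=1 w3=1 w8=0 w0=1 w1=1 w2=0 w7=1
  Δ1: clk:0→1
  Δ2: w7:1→0
  Δ3: w10:1→0, w3:1→0
  Δ4: w8:0→1
  Δ5: w5:1→0
  (5Δ to stable)
t=5 Δ0: w9=1 w5=0 clk=1 w4=1 w10=0 w6=1 w3=0 w8=1 w0=1 w1=1 w2=0 w7=0
  Δ1: clk:1→0
  (1Δ to stable)
t=6 Δ0: w9=1 w5=0 clk=0 w4=1 w10=0 w6=1 w3=0 w8=1 w0=1 w1=1 w2=0 w7=0
  Δ1: clk:0→1
  Δ2: w7:0→1
  Δ3: w10:0→1, w3:0→1
  Δ4: w8:1→0
  Δ5: w5:0→1
  (5Δ to stable)
t=7 Δ0: w9=1 w5=1 clk=1 w4=1 w10=1 w6=1 w3=1 w8=0 w0=1 w1=1 w2=0 w7=1
  Δ1: clk:1→0
  (1Δ to stable)
t=8 Δ0: w9=1 w5=1 clk=0 w4=1 w10=1 w6=1 w3=1 w8=0 w0=1 w1=1 w2=0 w7=1
  Δ1: clk:0→1
  Δ2: w7:1→0
  Δ3: w10:1→0, w3:1→0
  Δ4: w8:0→1
  Δ5: w5:1→0
  (5Δ to stable)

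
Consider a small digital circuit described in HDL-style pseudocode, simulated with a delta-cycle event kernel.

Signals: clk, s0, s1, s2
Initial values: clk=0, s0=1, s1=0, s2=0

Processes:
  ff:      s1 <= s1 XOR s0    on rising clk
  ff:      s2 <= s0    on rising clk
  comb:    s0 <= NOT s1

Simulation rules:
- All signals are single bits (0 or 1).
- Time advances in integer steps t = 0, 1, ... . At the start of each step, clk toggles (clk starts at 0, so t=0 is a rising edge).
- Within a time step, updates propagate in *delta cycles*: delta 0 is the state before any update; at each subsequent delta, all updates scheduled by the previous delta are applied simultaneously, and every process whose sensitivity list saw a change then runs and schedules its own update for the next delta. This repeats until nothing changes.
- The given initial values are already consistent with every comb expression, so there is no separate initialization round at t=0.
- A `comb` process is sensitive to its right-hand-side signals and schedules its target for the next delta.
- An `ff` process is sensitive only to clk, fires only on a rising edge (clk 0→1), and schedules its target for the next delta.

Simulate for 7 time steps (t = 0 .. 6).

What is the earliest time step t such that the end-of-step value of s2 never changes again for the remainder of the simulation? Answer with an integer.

t0.Δ0 clk=0 s0=1 s2=0 s1=0
t0.Δ1 clk=1 s0=1 s2=0 s1=0
t0.Δ2 clk=1 s0=1 s2=1 s1=1
t0.Δ3 clk=1 s0=0 s2=1 s1=1
t1.Δ0 clk=1 s0=0 s2=1 s1=1
t1.Δ1 clk=0 s0=0 s2=1 s1=1
t2.Δ0 clk=0 s0=0 s2=1 s1=1
t2.Δ1 clk=1 s0=0 s2=1 s1=1
t2.Δ2 clk=1 s0=0 s2=0 s1=1
t3.Δ0 clk=1 s0=0 s2=0 s1=1
t3.Δ1 clk=0 s0=0 s2=0 s1=1
t4.Δ0 clk=0 s0=0 s2=0 s1=1
t4.Δ1 clk=1 s0=0 s2=0 s1=1
t5.Δ0 clk=1 s0=0 s2=0 s1=1
t5.Δ1 clk=0 s0=0 s2=0 s1=1
t6.Δ0 clk=0 s0=0 s2=0 s1=1
t6.Δ1 clk=1 s0=0 s2=0 s1=1

2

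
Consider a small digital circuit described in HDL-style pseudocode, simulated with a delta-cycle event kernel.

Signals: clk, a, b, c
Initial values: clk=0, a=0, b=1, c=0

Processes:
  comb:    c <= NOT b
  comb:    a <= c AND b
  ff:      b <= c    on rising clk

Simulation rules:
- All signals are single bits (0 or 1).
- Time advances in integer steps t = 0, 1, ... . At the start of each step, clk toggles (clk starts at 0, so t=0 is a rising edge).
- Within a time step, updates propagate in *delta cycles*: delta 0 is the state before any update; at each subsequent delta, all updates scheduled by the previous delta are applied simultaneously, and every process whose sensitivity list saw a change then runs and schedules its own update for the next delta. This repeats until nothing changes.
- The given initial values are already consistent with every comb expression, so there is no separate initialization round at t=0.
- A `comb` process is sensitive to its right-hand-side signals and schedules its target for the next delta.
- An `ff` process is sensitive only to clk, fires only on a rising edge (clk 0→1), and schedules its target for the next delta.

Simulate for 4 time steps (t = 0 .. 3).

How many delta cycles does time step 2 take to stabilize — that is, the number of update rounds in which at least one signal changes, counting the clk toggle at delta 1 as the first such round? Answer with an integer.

[bits: a,clk,b,c]
t=0: Δ0=0010 Δ1=0110 Δ2=0100 Δ3=0101 | 3Δ
t=1: Δ0=0101 Δ1=0001 | 1Δ
t=2: Δ0=0001 Δ1=0101 Δ2=0111 Δ3=1110 Δ4=0110 | 4Δ
t=3: Δ0=0110 Δ1=0010 | 1Δ

4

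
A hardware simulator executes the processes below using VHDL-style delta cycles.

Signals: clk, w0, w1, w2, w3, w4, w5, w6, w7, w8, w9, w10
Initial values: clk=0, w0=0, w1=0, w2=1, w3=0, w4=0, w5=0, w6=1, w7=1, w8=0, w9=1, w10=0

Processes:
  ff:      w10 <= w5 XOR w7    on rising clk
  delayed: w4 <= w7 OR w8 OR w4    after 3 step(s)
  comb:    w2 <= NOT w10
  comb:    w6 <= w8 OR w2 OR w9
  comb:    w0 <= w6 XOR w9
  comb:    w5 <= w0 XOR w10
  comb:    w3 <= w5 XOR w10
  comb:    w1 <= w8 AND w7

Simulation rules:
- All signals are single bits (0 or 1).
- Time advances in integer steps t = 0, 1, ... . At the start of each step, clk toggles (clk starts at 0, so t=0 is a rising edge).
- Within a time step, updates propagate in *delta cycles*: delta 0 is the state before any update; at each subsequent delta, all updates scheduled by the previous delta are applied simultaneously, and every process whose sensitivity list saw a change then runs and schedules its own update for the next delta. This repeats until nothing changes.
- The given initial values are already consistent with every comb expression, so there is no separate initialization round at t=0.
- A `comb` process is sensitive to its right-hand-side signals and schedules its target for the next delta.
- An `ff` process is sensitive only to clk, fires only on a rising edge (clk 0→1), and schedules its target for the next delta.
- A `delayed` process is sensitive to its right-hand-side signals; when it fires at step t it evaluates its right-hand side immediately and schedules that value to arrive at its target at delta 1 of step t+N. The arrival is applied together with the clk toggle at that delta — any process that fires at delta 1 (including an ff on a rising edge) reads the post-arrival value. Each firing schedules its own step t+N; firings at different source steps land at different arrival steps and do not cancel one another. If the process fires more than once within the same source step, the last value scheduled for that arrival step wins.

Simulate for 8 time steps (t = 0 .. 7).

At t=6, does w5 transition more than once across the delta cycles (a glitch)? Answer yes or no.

[bits: w1,w7,w9,w0,w5,w6,w3,w4,w10,w8,clk,w2]
t=0: Δ0=011001000001 Δ1=011001000011 Δ2=011001001011 Δ3=011011101010 Δ4=011011001010 | 4Δ
t=1: Δ0=011011001010 Δ1=011011001000 | 1Δ
t=2: Δ0=011011001000 Δ1=011011001010 Δ2=011011000010 Δ3=011001100011 Δ4=011001000011 | 4Δ
t=3: Δ0=011001000011 Δ1=011001000001 | 1Δ
t=4: Δ0=011001000001 Δ1=011001000011 Δ2=011001001011 Δ3=011011101010 Δ4=011011001010 | 4Δ
t=5: Δ0=011011001010 Δ1=011011001000 | 1Δ
t=6: Δ0=011011001000 Δ1=011011001010 Δ2=011011000010 Δ3=011001100011 Δ4=011001000011 | 4Δ
t=7: Δ0=011001000011 Δ1=011001000001 | 1Δ

no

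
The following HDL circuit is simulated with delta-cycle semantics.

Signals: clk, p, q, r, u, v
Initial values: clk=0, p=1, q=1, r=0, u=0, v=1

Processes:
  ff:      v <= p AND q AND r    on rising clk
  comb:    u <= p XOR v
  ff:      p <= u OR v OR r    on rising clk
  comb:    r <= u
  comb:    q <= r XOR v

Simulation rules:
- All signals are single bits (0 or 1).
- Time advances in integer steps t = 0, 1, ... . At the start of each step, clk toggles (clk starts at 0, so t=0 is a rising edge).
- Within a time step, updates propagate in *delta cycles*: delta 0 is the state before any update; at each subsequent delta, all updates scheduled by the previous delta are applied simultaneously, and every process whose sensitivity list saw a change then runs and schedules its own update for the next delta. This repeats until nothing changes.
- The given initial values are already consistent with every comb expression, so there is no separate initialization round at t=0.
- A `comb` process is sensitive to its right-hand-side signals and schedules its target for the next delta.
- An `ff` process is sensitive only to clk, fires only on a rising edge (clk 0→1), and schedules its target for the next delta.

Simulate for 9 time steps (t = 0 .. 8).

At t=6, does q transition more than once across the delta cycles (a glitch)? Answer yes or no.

yes

t=0 Δ0: q=1 clk=0 v=1 p=1 u=0 r=0
  Δ1: clk:0→1
  Δ2: v:1→0
  Δ3: q:1→0, u:0→1
  Δ4: r:0→1
  Δ5: q:0→1
  (5Δ to stable)
t=1 Δ0: q=1 clk=1 v=0 p=1 u=1 r=1
  Δ1: clk:1→0
  (1Δ to stable)
t=2 Δ0: q=1 clk=0 v=0 p=1 u=1 r=1
  Δ1: clk:0→1
  Δ2: v:0→1
  Δ3: q:1→0, u:1→0
  Δ4: r:1→0
  Δ5: q:0→1
  (5Δ to stable)
t=3 Δ0: q=1 clk=1 v=1 p=1 u=0 r=0
  Δ1: clk:1→0
  (1Δ to stable)
t=4 Δ0: q=1 clk=0 v=1 p=1 u=0 r=0
  Δ1: clk:0→1
  Δ2: v:1→0
  Δ3: q:1→0, u:0→1
  Δ4: r:0→1
  Δ5: q:0→1
  (5Δ to stable)
t=5 Δ0: q=1 clk=1 v=0 p=1 u=1 r=1
  Δ1: clk:1→0
  (1Δ to stable)
t=6 Δ0: q=1 clk=0 v=0 p=1 u=1 r=1
  Δ1: clk:0→1
  Δ2: v:0→1
  Δ3: q:1→0, u:1→0
  Δ4: r:1→0
  Δ5: q:0→1
  (5Δ to stable)
t=7 Δ0: q=1 clk=1 v=1 p=1 u=0 r=0
  Δ1: clk:1→0
  (1Δ to stable)
t=8 Δ0: q=1 clk=0 v=1 p=1 u=0 r=0
  Δ1: clk:0→1
  Δ2: v:1→0
  Δ3: q:1→0, u:0→1
  Δ4: r:0→1
  Δ5: q:0→1
  (5Δ to stable)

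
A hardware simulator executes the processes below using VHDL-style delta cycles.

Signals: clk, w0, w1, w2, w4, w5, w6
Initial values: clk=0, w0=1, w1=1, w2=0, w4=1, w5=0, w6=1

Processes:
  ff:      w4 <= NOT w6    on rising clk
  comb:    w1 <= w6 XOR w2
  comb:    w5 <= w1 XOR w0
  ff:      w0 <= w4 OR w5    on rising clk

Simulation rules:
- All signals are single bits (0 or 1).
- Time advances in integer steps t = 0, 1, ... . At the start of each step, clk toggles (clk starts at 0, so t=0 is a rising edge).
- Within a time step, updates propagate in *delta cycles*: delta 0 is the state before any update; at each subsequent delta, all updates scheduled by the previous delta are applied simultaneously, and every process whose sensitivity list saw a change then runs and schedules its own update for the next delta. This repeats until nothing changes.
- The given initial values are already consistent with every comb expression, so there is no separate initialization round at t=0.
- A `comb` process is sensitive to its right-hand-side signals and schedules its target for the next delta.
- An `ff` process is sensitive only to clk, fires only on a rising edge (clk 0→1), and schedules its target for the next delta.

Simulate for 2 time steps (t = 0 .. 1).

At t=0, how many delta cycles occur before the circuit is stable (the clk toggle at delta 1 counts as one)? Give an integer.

t0.Δ0 w2=0 w4=1 clk=0 w1=1 w5=0 w0=1 w6=1
t0.Δ1 w2=0 w4=1 clk=1 w1=1 w5=0 w0=1 w6=1
t0.Δ2 w2=0 w4=0 clk=1 w1=1 w5=0 w0=1 w6=1
t1.Δ0 w2=0 w4=0 clk=1 w1=1 w5=0 w0=1 w6=1
t1.Δ1 w2=0 w4=0 clk=0 w1=1 w5=0 w0=1 w6=1

2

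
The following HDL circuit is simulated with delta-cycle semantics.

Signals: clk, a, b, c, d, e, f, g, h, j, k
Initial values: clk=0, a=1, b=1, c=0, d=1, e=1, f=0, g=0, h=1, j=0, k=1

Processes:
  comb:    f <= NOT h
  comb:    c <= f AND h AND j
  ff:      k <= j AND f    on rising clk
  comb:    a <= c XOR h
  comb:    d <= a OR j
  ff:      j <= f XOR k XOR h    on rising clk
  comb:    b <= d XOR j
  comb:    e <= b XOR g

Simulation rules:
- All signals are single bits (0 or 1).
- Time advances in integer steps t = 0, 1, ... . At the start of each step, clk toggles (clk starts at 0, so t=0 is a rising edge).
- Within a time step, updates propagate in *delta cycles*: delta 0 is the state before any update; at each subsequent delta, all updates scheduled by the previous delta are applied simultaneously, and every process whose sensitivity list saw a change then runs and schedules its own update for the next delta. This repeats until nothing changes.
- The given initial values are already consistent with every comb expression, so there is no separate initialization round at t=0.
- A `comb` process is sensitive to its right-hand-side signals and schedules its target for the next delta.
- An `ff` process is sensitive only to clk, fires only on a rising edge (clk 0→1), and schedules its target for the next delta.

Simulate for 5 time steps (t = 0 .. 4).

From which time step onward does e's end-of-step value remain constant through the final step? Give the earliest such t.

t=0 Δ0: a=1 f=0 b=1 e=1 j=0 c=0 clk=0 h=1 d=1 g=0 k=1
  Δ1: clk:0→1
  Δ2: k:1→0
  (2Δ to stable)
t=1 Δ0: a=1 f=0 b=1 e=1 j=0 c=0 clk=1 h=1 d=1 g=0 k=0
  Δ1: clk:1→0
  (1Δ to stable)
t=2 Δ0: a=1 f=0 b=1 e=1 j=0 c=0 clk=0 h=1 d=1 g=0 k=0
  Δ1: clk:0→1
  Δ2: j:0→1
  Δ3: b:1→0
  Δ4: e:1→0
  (4Δ to stable)
t=3 Δ0: a=1 f=0 b=0 e=0 j=1 c=0 clk=1 h=1 d=1 g=0 k=0
  Δ1: clk:1→0
  (1Δ to stable)
t=4 Δ0: a=1 f=0 b=0 e=0 j=1 c=0 clk=0 h=1 d=1 g=0 k=0
  Δ1: clk:0→1
  (1Δ to stable)

2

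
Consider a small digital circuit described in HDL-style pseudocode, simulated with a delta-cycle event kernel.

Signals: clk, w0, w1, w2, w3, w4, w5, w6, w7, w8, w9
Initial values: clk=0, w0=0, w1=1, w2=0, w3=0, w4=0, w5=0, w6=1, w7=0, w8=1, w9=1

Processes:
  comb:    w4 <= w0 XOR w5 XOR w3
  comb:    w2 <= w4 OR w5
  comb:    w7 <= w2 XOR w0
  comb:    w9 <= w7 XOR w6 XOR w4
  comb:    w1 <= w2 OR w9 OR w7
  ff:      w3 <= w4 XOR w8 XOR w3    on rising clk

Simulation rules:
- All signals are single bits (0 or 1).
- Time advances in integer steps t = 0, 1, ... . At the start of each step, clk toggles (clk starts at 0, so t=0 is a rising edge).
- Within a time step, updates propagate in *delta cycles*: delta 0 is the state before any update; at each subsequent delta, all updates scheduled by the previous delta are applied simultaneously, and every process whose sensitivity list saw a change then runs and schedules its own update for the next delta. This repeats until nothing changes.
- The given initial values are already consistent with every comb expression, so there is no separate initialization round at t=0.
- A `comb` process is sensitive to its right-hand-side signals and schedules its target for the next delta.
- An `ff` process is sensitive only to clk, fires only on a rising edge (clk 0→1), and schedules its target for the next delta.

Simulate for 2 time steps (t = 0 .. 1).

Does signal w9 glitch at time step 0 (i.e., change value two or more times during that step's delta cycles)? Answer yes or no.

yes

[bits: w7,w4,w1,w8,w5,w0,w6,w3,w9,w2,clk]
t=0: Δ0=00110010100 Δ1=00110010101 Δ2=00110011101 Δ3=01110011101 Δ4=01110011011 Δ5=11110011011 Δ6=11110011111 | 6Δ
t=1: Δ0=11110011111 Δ1=11110011110 | 1Δ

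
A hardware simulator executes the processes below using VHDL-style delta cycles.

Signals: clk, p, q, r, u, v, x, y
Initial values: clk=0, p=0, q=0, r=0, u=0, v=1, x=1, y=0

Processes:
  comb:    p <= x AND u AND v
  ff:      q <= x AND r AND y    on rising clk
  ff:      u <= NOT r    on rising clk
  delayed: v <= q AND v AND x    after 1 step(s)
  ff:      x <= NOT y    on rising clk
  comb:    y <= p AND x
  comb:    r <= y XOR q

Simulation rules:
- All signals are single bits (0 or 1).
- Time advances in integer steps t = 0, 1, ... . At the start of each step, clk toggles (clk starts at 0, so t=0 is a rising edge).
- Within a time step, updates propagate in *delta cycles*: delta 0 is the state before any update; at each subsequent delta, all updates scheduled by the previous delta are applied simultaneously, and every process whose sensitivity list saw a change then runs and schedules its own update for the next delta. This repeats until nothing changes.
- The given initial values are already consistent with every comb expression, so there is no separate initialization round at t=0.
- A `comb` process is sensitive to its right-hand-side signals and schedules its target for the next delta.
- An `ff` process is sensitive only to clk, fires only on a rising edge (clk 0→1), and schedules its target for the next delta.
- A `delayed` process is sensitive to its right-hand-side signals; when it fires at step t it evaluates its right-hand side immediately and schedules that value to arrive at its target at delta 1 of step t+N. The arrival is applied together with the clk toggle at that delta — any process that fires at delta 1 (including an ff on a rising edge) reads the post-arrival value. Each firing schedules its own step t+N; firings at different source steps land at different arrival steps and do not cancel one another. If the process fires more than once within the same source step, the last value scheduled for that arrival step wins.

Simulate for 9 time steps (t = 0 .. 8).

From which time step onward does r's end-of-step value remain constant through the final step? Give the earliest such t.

4

t0.Δ0 x=1 v=1 u=0 r=0 y=0 clk=0 p=0 q=0
t0.Δ1 x=1 v=1 u=0 r=0 y=0 clk=1 p=0 q=0
t0.Δ2 x=1 v=1 u=1 r=0 y=0 clk=1 p=0 q=0
t0.Δ3 x=1 v=1 u=1 r=0 y=0 clk=1 p=1 q=0
t0.Δ4 x=1 v=1 u=1 r=0 y=1 clk=1 p=1 q=0
t0.Δ5 x=1 v=1 u=1 r=1 y=1 clk=1 p=1 q=0
t1.Δ0 x=1 v=1 u=1 r=1 y=1 clk=1 p=1 q=0
t1.Δ1 x=1 v=1 u=1 r=1 y=1 clk=0 p=1 q=0
t2.Δ0 x=1 v=1 u=1 r=1 y=1 clk=0 p=1 q=0
t2.Δ1 x=1 v=1 u=1 r=1 y=1 clk=1 p=1 q=0
t2.Δ2 x=0 v=1 u=0 r=1 y=1 clk=1 p=1 q=1
t2.Δ3 x=0 v=1 u=0 r=0 y=0 clk=1 p=0 q=1
t2.Δ4 x=0 v=1 u=0 r=1 y=0 clk=1 p=0 q=1
t3.Δ0 x=0 v=1 u=0 r=1 y=0 clk=1 p=0 q=1
t3.Δ1 x=0 v=0 u=0 r=1 y=0 clk=0 p=0 q=1
t4.Δ0 x=0 v=0 u=0 r=1 y=0 clk=0 p=0 q=1
t4.Δ1 x=0 v=0 u=0 r=1 y=0 clk=1 p=0 q=1
t4.Δ2 x=1 v=0 u=0 r=1 y=0 clk=1 p=0 q=0
t4.Δ3 x=1 v=0 u=0 r=0 y=0 clk=1 p=0 q=0
t5.Δ0 x=1 v=0 u=0 r=0 y=0 clk=1 p=0 q=0
t5.Δ1 x=1 v=0 u=0 r=0 y=0 clk=0 p=0 q=0
t6.Δ0 x=1 v=0 u=0 r=0 y=0 clk=0 p=0 q=0
t6.Δ1 x=1 v=0 u=0 r=0 y=0 clk=1 p=0 q=0
t6.Δ2 x=1 v=0 u=1 r=0 y=0 clk=1 p=0 q=0
t7.Δ0 x=1 v=0 u=1 r=0 y=0 clk=1 p=0 q=0
t7.Δ1 x=1 v=0 u=1 r=0 y=0 clk=0 p=0 q=0
t8.Δ0 x=1 v=0 u=1 r=0 y=0 clk=0 p=0 q=0
t8.Δ1 x=1 v=0 u=1 r=0 y=0 clk=1 p=0 q=0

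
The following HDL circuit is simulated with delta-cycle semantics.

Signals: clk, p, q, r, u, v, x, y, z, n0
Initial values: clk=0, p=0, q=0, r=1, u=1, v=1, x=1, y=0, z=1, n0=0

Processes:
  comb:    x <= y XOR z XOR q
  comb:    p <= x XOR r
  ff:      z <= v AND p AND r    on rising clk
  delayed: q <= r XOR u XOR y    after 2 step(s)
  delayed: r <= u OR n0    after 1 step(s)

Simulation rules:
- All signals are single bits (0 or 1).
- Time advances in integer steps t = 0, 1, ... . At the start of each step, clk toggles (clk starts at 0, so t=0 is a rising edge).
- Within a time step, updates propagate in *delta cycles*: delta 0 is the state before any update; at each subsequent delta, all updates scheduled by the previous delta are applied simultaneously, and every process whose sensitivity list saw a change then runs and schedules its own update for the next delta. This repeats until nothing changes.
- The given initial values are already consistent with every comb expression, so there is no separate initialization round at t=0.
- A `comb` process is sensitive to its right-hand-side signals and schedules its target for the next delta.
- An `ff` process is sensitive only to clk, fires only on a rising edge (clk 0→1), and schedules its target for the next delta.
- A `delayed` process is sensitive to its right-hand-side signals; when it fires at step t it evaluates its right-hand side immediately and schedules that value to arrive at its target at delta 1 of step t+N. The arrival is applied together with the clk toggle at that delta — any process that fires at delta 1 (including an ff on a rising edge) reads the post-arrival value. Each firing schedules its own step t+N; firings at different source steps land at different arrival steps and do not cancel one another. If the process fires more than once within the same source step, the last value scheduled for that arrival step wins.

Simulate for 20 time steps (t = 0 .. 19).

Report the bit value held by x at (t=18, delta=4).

1

t=0 Δ0: p=0 v=1 x=1 y=0 r=1 z=1 n0=0 u=1 clk=0 q=0
  Δ1: clk:0→1
  Δ2: z:1→0
  Δ3: x:1→0
  Δ4: p:0→1
  (4Δ to stable)
t=1 Δ0: p=1 v=1 x=0 y=0 r=1 z=0 n0=0 u=1 clk=1 q=0
  Δ1: clk:1→0
  (1Δ to stable)
t=2 Δ0: p=1 v=1 x=0 y=0 r=1 z=0 n0=0 u=1 clk=0 q=0
  Δ1: clk:0→1
  Δ2: z:0→1
  Δ3: x:0→1
  Δ4: p:1→0
  (4Δ to stable)
t=3 Δ0: p=0 v=1 x=1 y=0 r=1 z=1 n0=0 u=1 clk=1 q=0
  Δ1: clk:1→0
  (1Δ to stable)
t=4 Δ0: p=0 v=1 x=1 y=0 r=1 z=1 n0=0 u=1 clk=0 q=0
  Δ1: clk:0→1
  Δ2: z:1→0
  Δ3: x:1→0
  Δ4: p:0→1
  (4Δ to stable)
t=5 Δ0: p=1 v=1 x=0 y=0 r=1 z=0 n0=0 u=1 clk=1 q=0
  Δ1: clk:1→0
  (1Δ to stable)
t=6 Δ0: p=1 v=1 x=0 y=0 r=1 z=0 n0=0 u=1 clk=0 q=0
  Δ1: clk:0→1
  Δ2: z:0→1
  Δ3: x:0→1
  Δ4: p:1→0
  (4Δ to stable)
t=7 Δ0: p=0 v=1 x=1 y=0 r=1 z=1 n0=0 u=1 clk=1 q=0
  Δ1: clk:1→0
  (1Δ to stable)
t=8 Δ0: p=0 v=1 x=1 y=0 r=1 z=1 n0=0 u=1 clk=0 q=0
  Δ1: clk:0→1
  Δ2: z:1→0
  Δ3: x:1→0
  Δ4: p:0→1
  (4Δ to stable)
t=9 Δ0: p=1 v=1 x=0 y=0 r=1 z=0 n0=0 u=1 clk=1 q=0
  Δ1: clk:1→0
  (1Δ to stable)
t=10 Δ0: p=1 v=1 x=0 y=0 r=1 z=0 n0=0 u=1 clk=0 q=0
  Δ1: clk:0→1
  Δ2: z:0→1
  Δ3: x:0→1
  Δ4: p:1→0
  (4Δ to stable)
t=11 Δ0: p=0 v=1 x=1 y=0 r=1 z=1 n0=0 u=1 clk=1 q=0
  Δ1: clk:1→0
  (1Δ to stable)
t=12 Δ0: p=0 v=1 x=1 y=0 r=1 z=1 n0=0 u=1 clk=0 q=0
  Δ1: clk:0→1
  Δ2: z:1→0
  Δ3: x:1→0
  Δ4: p:0→1
  (4Δ to stable)
t=13 Δ0: p=1 v=1 x=0 y=0 r=1 z=0 n0=0 u=1 clk=1 q=0
  Δ1: clk:1→0
  (1Δ to stable)
t=14 Δ0: p=1 v=1 x=0 y=0 r=1 z=0 n0=0 u=1 clk=0 q=0
  Δ1: clk:0→1
  Δ2: z:0→1
  Δ3: x:0→1
  Δ4: p:1→0
  (4Δ to stable)
t=15 Δ0: p=0 v=1 x=1 y=0 r=1 z=1 n0=0 u=1 clk=1 q=0
  Δ1: clk:1→0
  (1Δ to stable)
t=16 Δ0: p=0 v=1 x=1 y=0 r=1 z=1 n0=0 u=1 clk=0 q=0
  Δ1: clk:0→1
  Δ2: z:1→0
  Δ3: x:1→0
  Δ4: p:0→1
  (4Δ to stable)
t=17 Δ0: p=1 v=1 x=0 y=0 r=1 z=0 n0=0 u=1 clk=1 q=0
  Δ1: clk:1→0
  (1Δ to stable)
t=18 Δ0: p=1 v=1 x=0 y=0 r=1 z=0 n0=0 u=1 clk=0 q=0
  Δ1: clk:0→1
  Δ2: z:0→1
  Δ3: x:0→1
  Δ4: p:1→0
  (4Δ to stable)
t=19 Δ0: p=0 v=1 x=1 y=0 r=1 z=1 n0=0 u=1 clk=1 q=0
  Δ1: clk:1→0
  (1Δ to stable)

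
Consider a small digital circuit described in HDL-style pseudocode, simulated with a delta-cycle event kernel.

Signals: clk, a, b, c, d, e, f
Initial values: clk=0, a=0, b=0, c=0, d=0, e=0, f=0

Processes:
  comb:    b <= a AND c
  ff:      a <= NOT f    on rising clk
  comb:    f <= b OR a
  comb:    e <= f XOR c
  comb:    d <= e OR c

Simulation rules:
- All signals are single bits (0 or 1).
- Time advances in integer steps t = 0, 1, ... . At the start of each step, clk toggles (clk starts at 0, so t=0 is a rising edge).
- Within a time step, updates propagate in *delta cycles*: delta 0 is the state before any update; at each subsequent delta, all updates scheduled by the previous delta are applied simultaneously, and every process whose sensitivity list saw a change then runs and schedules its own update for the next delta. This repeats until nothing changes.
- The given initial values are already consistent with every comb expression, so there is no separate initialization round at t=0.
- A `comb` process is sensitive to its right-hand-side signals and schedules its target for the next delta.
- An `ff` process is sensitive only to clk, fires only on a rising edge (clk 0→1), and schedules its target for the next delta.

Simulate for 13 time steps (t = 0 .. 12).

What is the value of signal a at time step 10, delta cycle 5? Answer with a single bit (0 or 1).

0

t=0 Δ0: f=0 e=0 c=0 d=0 clk=0 a=0 b=0
  Δ1: clk:0→1
  Δ2: a:0→1
  Δ3: f:0→1
  Δ4: e:0→1
  Δ5: d:0→1
  (5Δ to stable)
t=1 Δ0: f=1 e=1 c=0 d=1 clk=1 a=1 b=0
  Δ1: clk:1→0
  (1Δ to stable)
t=2 Δ0: f=1 e=1 c=0 d=1 clk=0 a=1 b=0
  Δ1: clk:0→1
  Δ2: a:1→0
  Δ3: f:1→0
  Δ4: e:1→0
  Δ5: d:1→0
  (5Δ to stable)
t=3 Δ0: f=0 e=0 c=0 d=0 clk=1 a=0 b=0
  Δ1: clk:1→0
  (1Δ to stable)
t=4 Δ0: f=0 e=0 c=0 d=0 clk=0 a=0 b=0
  Δ1: clk:0→1
  Δ2: a:0→1
  Δ3: f:0→1
  Δ4: e:0→1
  Δ5: d:0→1
  (5Δ to stable)
t=5 Δ0: f=1 e=1 c=0 d=1 clk=1 a=1 b=0
  Δ1: clk:1→0
  (1Δ to stable)
t=6 Δ0: f=1 e=1 c=0 d=1 clk=0 a=1 b=0
  Δ1: clk:0→1
  Δ2: a:1→0
  Δ3: f:1→0
  Δ4: e:1→0
  Δ5: d:1→0
  (5Δ to stable)
t=7 Δ0: f=0 e=0 c=0 d=0 clk=1 a=0 b=0
  Δ1: clk:1→0
  (1Δ to stable)
t=8 Δ0: f=0 e=0 c=0 d=0 clk=0 a=0 b=0
  Δ1: clk:0→1
  Δ2: a:0→1
  Δ3: f:0→1
  Δ4: e:0→1
  Δ5: d:0→1
  (5Δ to stable)
t=9 Δ0: f=1 e=1 c=0 d=1 clk=1 a=1 b=0
  Δ1: clk:1→0
  (1Δ to stable)
t=10 Δ0: f=1 e=1 c=0 d=1 clk=0 a=1 b=0
  Δ1: clk:0→1
  Δ2: a:1→0
  Δ3: f:1→0
  Δ4: e:1→0
  Δ5: d:1→0
  (5Δ to stable)
t=11 Δ0: f=0 e=0 c=0 d=0 clk=1 a=0 b=0
  Δ1: clk:1→0
  (1Δ to stable)
t=12 Δ0: f=0 e=0 c=0 d=0 clk=0 a=0 b=0
  Δ1: clk:0→1
  Δ2: a:0→1
  Δ3: f:0→1
  Δ4: e:0→1
  Δ5: d:0→1
  (5Δ to stable)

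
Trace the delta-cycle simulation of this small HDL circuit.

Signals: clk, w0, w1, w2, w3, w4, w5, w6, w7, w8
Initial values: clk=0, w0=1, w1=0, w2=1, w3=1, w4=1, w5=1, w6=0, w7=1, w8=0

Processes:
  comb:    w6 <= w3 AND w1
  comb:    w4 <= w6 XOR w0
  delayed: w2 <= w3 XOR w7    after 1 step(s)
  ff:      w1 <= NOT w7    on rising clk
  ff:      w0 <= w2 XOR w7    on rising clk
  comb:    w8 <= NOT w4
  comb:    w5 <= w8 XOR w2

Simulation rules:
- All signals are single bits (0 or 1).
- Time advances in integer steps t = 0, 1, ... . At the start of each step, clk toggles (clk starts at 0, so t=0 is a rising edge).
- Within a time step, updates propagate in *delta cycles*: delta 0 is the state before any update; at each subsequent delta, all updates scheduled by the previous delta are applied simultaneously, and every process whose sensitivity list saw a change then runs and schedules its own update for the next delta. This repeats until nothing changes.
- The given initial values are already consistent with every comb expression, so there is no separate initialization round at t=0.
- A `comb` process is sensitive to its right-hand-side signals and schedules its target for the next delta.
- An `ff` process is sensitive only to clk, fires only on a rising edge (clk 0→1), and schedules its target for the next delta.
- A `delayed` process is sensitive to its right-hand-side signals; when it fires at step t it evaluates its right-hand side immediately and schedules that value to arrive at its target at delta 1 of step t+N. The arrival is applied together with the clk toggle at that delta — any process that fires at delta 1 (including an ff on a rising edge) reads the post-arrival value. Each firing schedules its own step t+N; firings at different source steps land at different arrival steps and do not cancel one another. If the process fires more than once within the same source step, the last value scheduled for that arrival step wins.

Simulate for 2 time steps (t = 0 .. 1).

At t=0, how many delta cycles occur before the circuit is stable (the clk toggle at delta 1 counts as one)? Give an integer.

5

t=0 Δ0: w6=0 w4=1 w8=0 w3=1 w7=1 w0=1 w1=0 clk=0 w5=1 w2=1
  Δ1: clk:0→1
  Δ2: w0:1→0
  Δ3: w4:1→0
  Δ4: w8:0→1
  Δ5: w5:1→0
  (5Δ to stable)
t=1 Δ0: w6=0 w4=0 w8=1 w3=1 w7=1 w0=0 w1=0 clk=1 w5=0 w2=1
  Δ1: clk:1→0
  (1Δ to stable)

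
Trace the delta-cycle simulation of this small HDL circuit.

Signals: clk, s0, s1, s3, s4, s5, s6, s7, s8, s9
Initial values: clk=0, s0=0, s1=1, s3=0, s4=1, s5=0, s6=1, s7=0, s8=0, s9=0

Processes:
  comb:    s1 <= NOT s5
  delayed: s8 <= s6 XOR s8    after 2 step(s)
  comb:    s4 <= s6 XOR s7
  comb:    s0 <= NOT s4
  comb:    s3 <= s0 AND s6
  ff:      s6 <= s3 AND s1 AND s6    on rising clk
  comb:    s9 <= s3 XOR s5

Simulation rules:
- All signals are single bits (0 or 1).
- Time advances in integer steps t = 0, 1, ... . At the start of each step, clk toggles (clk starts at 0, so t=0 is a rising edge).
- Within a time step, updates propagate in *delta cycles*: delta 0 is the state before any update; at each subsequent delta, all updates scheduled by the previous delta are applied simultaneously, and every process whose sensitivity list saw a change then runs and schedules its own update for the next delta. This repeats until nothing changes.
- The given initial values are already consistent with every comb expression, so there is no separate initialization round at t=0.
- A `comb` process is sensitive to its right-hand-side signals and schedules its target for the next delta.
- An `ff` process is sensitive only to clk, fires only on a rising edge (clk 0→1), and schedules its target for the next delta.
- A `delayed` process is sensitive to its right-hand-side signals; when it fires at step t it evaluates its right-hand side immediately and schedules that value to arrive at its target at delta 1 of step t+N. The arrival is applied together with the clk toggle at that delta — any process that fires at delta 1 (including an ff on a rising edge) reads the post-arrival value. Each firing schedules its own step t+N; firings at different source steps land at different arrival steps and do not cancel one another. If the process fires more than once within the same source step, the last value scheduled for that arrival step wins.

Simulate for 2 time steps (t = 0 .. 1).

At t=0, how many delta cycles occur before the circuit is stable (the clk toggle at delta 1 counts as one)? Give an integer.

4

t=0 Δ0: s6=1 s4=1 s5=0 s7=0 s0=0 s3=0 clk=0 s9=0 s1=1 s8=0
  Δ1: clk:0→1
  Δ2: s6:1→0
  Δ3: s4:1→0
  Δ4: s0:0→1
  (4Δ to stable)
t=1 Δ0: s6=0 s4=0 s5=0 s7=0 s0=1 s3=0 clk=1 s9=0 s1=1 s8=0
  Δ1: clk:1→0
  (1Δ to stable)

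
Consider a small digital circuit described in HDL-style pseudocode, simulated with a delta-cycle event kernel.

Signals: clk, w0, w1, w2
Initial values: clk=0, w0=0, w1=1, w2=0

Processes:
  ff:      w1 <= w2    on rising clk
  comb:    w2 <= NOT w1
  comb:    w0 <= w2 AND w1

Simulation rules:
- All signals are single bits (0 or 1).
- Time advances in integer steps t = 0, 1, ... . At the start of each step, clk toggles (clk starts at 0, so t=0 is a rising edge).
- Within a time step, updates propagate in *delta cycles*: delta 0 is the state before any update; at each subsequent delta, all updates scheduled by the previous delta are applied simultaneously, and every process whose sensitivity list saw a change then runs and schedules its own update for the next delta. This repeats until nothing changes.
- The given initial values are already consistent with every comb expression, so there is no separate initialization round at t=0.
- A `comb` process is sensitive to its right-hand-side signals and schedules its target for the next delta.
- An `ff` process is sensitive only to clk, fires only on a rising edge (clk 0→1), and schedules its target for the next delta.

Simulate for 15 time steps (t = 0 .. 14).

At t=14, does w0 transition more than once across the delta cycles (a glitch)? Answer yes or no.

t=0 Δ0: w1=1 w2=0 clk=0 w0=0
  Δ1: clk:0→1
  Δ2: w1:1→0
  Δ3: w2:0→1
  (3Δ to stable)
t=1 Δ0: w1=0 w2=1 clk=1 w0=0
  Δ1: clk:1→0
  (1Δ to stable)
t=2 Δ0: w1=0 w2=1 clk=0 w0=0
  Δ1: clk:0→1
  Δ2: w1:0→1
  Δ3: w2:1→0, w0:0→1
  Δ4: w0:1→0
  (4Δ to stable)
t=3 Δ0: w1=1 w2=0 clk=1 w0=0
  Δ1: clk:1→0
  (1Δ to stable)
t=4 Δ0: w1=1 w2=0 clk=0 w0=0
  Δ1: clk:0→1
  Δ2: w1:1→0
  Δ3: w2:0→1
  (3Δ to stable)
t=5 Δ0: w1=0 w2=1 clk=1 w0=0
  Δ1: clk:1→0
  (1Δ to stable)
t=6 Δ0: w1=0 w2=1 clk=0 w0=0
  Δ1: clk:0→1
  Δ2: w1:0→1
  Δ3: w2:1→0, w0:0→1
  Δ4: w0:1→0
  (4Δ to stable)
t=7 Δ0: w1=1 w2=0 clk=1 w0=0
  Δ1: clk:1→0
  (1Δ to stable)
t=8 Δ0: w1=1 w2=0 clk=0 w0=0
  Δ1: clk:0→1
  Δ2: w1:1→0
  Δ3: w2:0→1
  (3Δ to stable)
t=9 Δ0: w1=0 w2=1 clk=1 w0=0
  Δ1: clk:1→0
  (1Δ to stable)
t=10 Δ0: w1=0 w2=1 clk=0 w0=0
  Δ1: clk:0→1
  Δ2: w1:0→1
  Δ3: w2:1→0, w0:0→1
  Δ4: w0:1→0
  (4Δ to stable)
t=11 Δ0: w1=1 w2=0 clk=1 w0=0
  Δ1: clk:1→0
  (1Δ to stable)
t=12 Δ0: w1=1 w2=0 clk=0 w0=0
  Δ1: clk:0→1
  Δ2: w1:1→0
  Δ3: w2:0→1
  (3Δ to stable)
t=13 Δ0: w1=0 w2=1 clk=1 w0=0
  Δ1: clk:1→0
  (1Δ to stable)
t=14 Δ0: w1=0 w2=1 clk=0 w0=0
  Δ1: clk:0→1
  Δ2: w1:0→1
  Δ3: w2:1→0, w0:0→1
  Δ4: w0:1→0
  (4Δ to stable)

yes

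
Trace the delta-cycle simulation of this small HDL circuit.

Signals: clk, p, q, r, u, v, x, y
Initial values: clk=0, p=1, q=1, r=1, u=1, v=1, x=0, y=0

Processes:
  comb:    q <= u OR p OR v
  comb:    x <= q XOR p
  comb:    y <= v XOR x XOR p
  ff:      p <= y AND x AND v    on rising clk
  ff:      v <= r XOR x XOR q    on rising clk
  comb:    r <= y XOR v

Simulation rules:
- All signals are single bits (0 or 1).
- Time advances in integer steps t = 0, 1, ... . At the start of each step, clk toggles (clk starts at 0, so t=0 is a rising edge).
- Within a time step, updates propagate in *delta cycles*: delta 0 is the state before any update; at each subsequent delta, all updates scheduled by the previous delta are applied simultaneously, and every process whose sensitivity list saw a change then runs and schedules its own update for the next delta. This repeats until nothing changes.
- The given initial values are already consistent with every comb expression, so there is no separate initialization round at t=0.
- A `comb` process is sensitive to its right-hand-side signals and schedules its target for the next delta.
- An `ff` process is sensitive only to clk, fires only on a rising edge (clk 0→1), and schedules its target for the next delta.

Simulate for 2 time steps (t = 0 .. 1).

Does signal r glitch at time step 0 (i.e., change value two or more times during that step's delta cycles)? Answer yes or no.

yes

t0.Δ0 y=0 x=0 clk=0 p=1 u=1 r=1 v=1 q=1
t0.Δ1 y=0 x=0 clk=1 p=1 u=1 r=1 v=1 q=1
t0.Δ2 y=0 x=0 clk=1 p=0 u=1 r=1 v=0 q=1
t0.Δ3 y=0 x=1 clk=1 p=0 u=1 r=0 v=0 q=1
t0.Δ4 y=1 x=1 clk=1 p=0 u=1 r=0 v=0 q=1
t0.Δ5 y=1 x=1 clk=1 p=0 u=1 r=1 v=0 q=1
t1.Δ0 y=1 x=1 clk=1 p=0 u=1 r=1 v=0 q=1
t1.Δ1 y=1 x=1 clk=0 p=0 u=1 r=1 v=0 q=1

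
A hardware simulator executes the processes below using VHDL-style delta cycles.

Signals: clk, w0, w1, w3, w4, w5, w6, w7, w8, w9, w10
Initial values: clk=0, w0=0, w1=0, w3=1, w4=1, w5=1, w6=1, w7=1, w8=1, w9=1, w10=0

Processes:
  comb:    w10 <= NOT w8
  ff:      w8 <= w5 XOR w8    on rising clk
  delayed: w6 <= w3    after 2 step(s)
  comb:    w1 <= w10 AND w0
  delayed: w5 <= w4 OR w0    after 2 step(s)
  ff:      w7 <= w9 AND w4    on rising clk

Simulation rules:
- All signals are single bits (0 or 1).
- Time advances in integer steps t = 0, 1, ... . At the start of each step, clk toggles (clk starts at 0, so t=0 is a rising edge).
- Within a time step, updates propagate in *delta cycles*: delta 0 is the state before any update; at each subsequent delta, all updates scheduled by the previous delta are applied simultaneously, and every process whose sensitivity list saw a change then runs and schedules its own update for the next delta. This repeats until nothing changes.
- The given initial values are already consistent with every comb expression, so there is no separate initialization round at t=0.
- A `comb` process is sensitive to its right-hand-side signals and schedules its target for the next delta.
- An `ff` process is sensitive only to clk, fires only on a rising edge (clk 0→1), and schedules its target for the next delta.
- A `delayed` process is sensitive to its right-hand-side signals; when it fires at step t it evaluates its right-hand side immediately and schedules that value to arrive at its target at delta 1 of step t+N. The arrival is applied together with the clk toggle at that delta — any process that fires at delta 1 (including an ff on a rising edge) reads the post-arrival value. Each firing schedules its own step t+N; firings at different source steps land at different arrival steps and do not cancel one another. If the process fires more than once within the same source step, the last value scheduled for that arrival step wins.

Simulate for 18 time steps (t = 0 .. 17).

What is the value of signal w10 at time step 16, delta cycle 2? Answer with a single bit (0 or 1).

t0.Δ0 w6=1 w8=1 w7=1 w1=0 w0=0 w9=1 w4=1 w10=0 w5=1 clk=0 w3=1
t0.Δ1 w6=1 w8=1 w7=1 w1=0 w0=0 w9=1 w4=1 w10=0 w5=1 clk=1 w3=1
t0.Δ2 w6=1 w8=0 w7=1 w1=0 w0=0 w9=1 w4=1 w10=0 w5=1 clk=1 w3=1
t0.Δ3 w6=1 w8=0 w7=1 w1=0 w0=0 w9=1 w4=1 w10=1 w5=1 clk=1 w3=1
t1.Δ0 w6=1 w8=0 w7=1 w1=0 w0=0 w9=1 w4=1 w10=1 w5=1 clk=1 w3=1
t1.Δ1 w6=1 w8=0 w7=1 w1=0 w0=0 w9=1 w4=1 w10=1 w5=1 clk=0 w3=1
t2.Δ0 w6=1 w8=0 w7=1 w1=0 w0=0 w9=1 w4=1 w10=1 w5=1 clk=0 w3=1
t2.Δ1 w6=1 w8=0 w7=1 w1=0 w0=0 w9=1 w4=1 w10=1 w5=1 clk=1 w3=1
t2.Δ2 w6=1 w8=1 w7=1 w1=0 w0=0 w9=1 w4=1 w10=1 w5=1 clk=1 w3=1
t2.Δ3 w6=1 w8=1 w7=1 w1=0 w0=0 w9=1 w4=1 w10=0 w5=1 clk=1 w3=1
t3.Δ0 w6=1 w8=1 w7=1 w1=0 w0=0 w9=1 w4=1 w10=0 w5=1 clk=1 w3=1
t3.Δ1 w6=1 w8=1 w7=1 w1=0 w0=0 w9=1 w4=1 w10=0 w5=1 clk=0 w3=1
t4.Δ0 w6=1 w8=1 w7=1 w1=0 w0=0 w9=1 w4=1 w10=0 w5=1 clk=0 w3=1
t4.Δ1 w6=1 w8=1 w7=1 w1=0 w0=0 w9=1 w4=1 w10=0 w5=1 clk=1 w3=1
t4.Δ2 w6=1 w8=0 w7=1 w1=0 w0=0 w9=1 w4=1 w10=0 w5=1 clk=1 w3=1
t4.Δ3 w6=1 w8=0 w7=1 w1=0 w0=0 w9=1 w4=1 w10=1 w5=1 clk=1 w3=1
t5.Δ0 w6=1 w8=0 w7=1 w1=0 w0=0 w9=1 w4=1 w10=1 w5=1 clk=1 w3=1
t5.Δ1 w6=1 w8=0 w7=1 w1=0 w0=0 w9=1 w4=1 w10=1 w5=1 clk=0 w3=1
t6.Δ0 w6=1 w8=0 w7=1 w1=0 w0=0 w9=1 w4=1 w10=1 w5=1 clk=0 w3=1
t6.Δ1 w6=1 w8=0 w7=1 w1=0 w0=0 w9=1 w4=1 w10=1 w5=1 clk=1 w3=1
t6.Δ2 w6=1 w8=1 w7=1 w1=0 w0=0 w9=1 w4=1 w10=1 w5=1 clk=1 w3=1
t6.Δ3 w6=1 w8=1 w7=1 w1=0 w0=0 w9=1 w4=1 w10=0 w5=1 clk=1 w3=1
t7.Δ0 w6=1 w8=1 w7=1 w1=0 w0=0 w9=1 w4=1 w10=0 w5=1 clk=1 w3=1
t7.Δ1 w6=1 w8=1 w7=1 w1=0 w0=0 w9=1 w4=1 w10=0 w5=1 clk=0 w3=1
t8.Δ0 w6=1 w8=1 w7=1 w1=0 w0=0 w9=1 w4=1 w10=0 w5=1 clk=0 w3=1
t8.Δ1 w6=1 w8=1 w7=1 w1=0 w0=0 w9=1 w4=1 w10=0 w5=1 clk=1 w3=1
t8.Δ2 w6=1 w8=0 w7=1 w1=0 w0=0 w9=1 w4=1 w10=0 w5=1 clk=1 w3=1
t8.Δ3 w6=1 w8=0 w7=1 w1=0 w0=0 w9=1 w4=1 w10=1 w5=1 clk=1 w3=1
t9.Δ0 w6=1 w8=0 w7=1 w1=0 w0=0 w9=1 w4=1 w10=1 w5=1 clk=1 w3=1
t9.Δ1 w6=1 w8=0 w7=1 w1=0 w0=0 w9=1 w4=1 w10=1 w5=1 clk=0 w3=1
t10.Δ0 w6=1 w8=0 w7=1 w1=0 w0=0 w9=1 w4=1 w10=1 w5=1 clk=0 w3=1
t10.Δ1 w6=1 w8=0 w7=1 w1=0 w0=0 w9=1 w4=1 w10=1 w5=1 clk=1 w3=1
t10.Δ2 w6=1 w8=1 w7=1 w1=0 w0=0 w9=1 w4=1 w10=1 w5=1 clk=1 w3=1
t10.Δ3 w6=1 w8=1 w7=1 w1=0 w0=0 w9=1 w4=1 w10=0 w5=1 clk=1 w3=1
t11.Δ0 w6=1 w8=1 w7=1 w1=0 w0=0 w9=1 w4=1 w10=0 w5=1 clk=1 w3=1
t11.Δ1 w6=1 w8=1 w7=1 w1=0 w0=0 w9=1 w4=1 w10=0 w5=1 clk=0 w3=1
t12.Δ0 w6=1 w8=1 w7=1 w1=0 w0=0 w9=1 w4=1 w10=0 w5=1 clk=0 w3=1
t12.Δ1 w6=1 w8=1 w7=1 w1=0 w0=0 w9=1 w4=1 w10=0 w5=1 clk=1 w3=1
t12.Δ2 w6=1 w8=0 w7=1 w1=0 w0=0 w9=1 w4=1 w10=0 w5=1 clk=1 w3=1
t12.Δ3 w6=1 w8=0 w7=1 w1=0 w0=0 w9=1 w4=1 w10=1 w5=1 clk=1 w3=1
t13.Δ0 w6=1 w8=0 w7=1 w1=0 w0=0 w9=1 w4=1 w10=1 w5=1 clk=1 w3=1
t13.Δ1 w6=1 w8=0 w7=1 w1=0 w0=0 w9=1 w4=1 w10=1 w5=1 clk=0 w3=1
t14.Δ0 w6=1 w8=0 w7=1 w1=0 w0=0 w9=1 w4=1 w10=1 w5=1 clk=0 w3=1
t14.Δ1 w6=1 w8=0 w7=1 w1=0 w0=0 w9=1 w4=1 w10=1 w5=1 clk=1 w3=1
t14.Δ2 w6=1 w8=1 w7=1 w1=0 w0=0 w9=1 w4=1 w10=1 w5=1 clk=1 w3=1
t14.Δ3 w6=1 w8=1 w7=1 w1=0 w0=0 w9=1 w4=1 w10=0 w5=1 clk=1 w3=1
t15.Δ0 w6=1 w8=1 w7=1 w1=0 w0=0 w9=1 w4=1 w10=0 w5=1 clk=1 w3=1
t15.Δ1 w6=1 w8=1 w7=1 w1=0 w0=0 w9=1 w4=1 w10=0 w5=1 clk=0 w3=1
t16.Δ0 w6=1 w8=1 w7=1 w1=0 w0=0 w9=1 w4=1 w10=0 w5=1 clk=0 w3=1
t16.Δ1 w6=1 w8=1 w7=1 w1=0 w0=0 w9=1 w4=1 w10=0 w5=1 clk=1 w3=1
t16.Δ2 w6=1 w8=0 w7=1 w1=0 w0=0 w9=1 w4=1 w10=0 w5=1 clk=1 w3=1
t16.Δ3 w6=1 w8=0 w7=1 w1=0 w0=0 w9=1 w4=1 w10=1 w5=1 clk=1 w3=1
t17.Δ0 w6=1 w8=0 w7=1 w1=0 w0=0 w9=1 w4=1 w10=1 w5=1 clk=1 w3=1
t17.Δ1 w6=1 w8=0 w7=1 w1=0 w0=0 w9=1 w4=1 w10=1 w5=1 clk=0 w3=1

0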